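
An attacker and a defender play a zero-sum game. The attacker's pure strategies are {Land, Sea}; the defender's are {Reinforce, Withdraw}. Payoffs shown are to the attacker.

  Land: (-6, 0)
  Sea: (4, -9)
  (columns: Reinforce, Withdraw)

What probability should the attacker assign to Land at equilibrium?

13/19

Row minima: Land → -6, Sea → -9; maximin = -6.
Column maxima: Reinforce → 4, Withdraw → 0; minimax = 0.
-6 ≠ 0, so there is no saddle point; optimal play is mixed.
Let the attacker play Land with probability p. Expected payoff against Reinforce: (-6)p + 4(1−p) = −10p + 4; against Withdraw: 0p + (-9)(1−p) = 9p − 9.
Setting these equal: −10p + 4 = 9p − 9 ⇒ −19p = -13 ⇒ p = 13/19, and the value is (-10)·(13/19) + 4 = -54/19.
For the defender: with q = P(Reinforce), equating Land's and Sea's payoffs gives −6q = 13q − 9 ⇒ q = 9/19.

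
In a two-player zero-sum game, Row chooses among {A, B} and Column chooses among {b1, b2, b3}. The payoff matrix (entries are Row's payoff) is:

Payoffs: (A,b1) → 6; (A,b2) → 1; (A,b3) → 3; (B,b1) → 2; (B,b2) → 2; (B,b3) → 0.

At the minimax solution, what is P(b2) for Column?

Row minima: A → 1, B → 0; maximin = 1.
Column maxima: b1 → 6, b2 → 2, b3 → 3; minimax = 2.
1 ≠ 2, so there is no saddle point; optimal play is mixed.
b1 is strictly dominated by b3 (it gives Row strictly more in every row), so Column never plays it.
On the remaining 2×2 (A, B vs b2, b3):
Let Row play A with probability p. Expected payoff against b2: 1p + 2(1−p) = −p + 2; against b3: 3p + 0(1−p) = 3p.
Setting these equal: −p + 2 = 3p ⇒ −4p = -2 ⇒ p = 1/2, and the value is (-1)·(1/2) + 2 = 3/2.
For Column: with q = P(b2), equating A's and B's payoffs gives −2q + 3 = 2q ⇒ q = 3/4.

3/4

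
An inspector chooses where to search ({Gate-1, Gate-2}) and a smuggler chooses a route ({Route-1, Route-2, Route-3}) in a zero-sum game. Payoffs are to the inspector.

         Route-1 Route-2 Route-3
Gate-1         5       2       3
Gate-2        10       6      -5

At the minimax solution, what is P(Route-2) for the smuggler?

Row minima: Gate-1 → 2, Gate-2 → -5; maximin = 2.
Column maxima: Route-1 → 10, Route-2 → 6, Route-3 → 3; minimax = 3.
2 ≠ 3, so there is no saddle point; optimal play is mixed.
Route-1 is strictly dominated by Route-2 (it gives the inspector strictly more in every row), so the smuggler never plays it.
On the remaining 2×2 (Gate-1, Gate-2 vs Route-2, Route-3):
Let the inspector play Gate-1 with probability p. Expected payoff against Route-2: 2p + 6(1−p) = −4p + 6; against Route-3: 3p + (-5)(1−p) = 8p − 5.
Setting these equal: −4p + 6 = 8p − 5 ⇒ −12p = -11 ⇒ p = 11/12, and the value is (-4)·(11/12) + 6 = 7/3.
For the smuggler: with q = P(Route-2), equating Gate-1's and Gate-2's payoffs gives −q + 3 = 11q − 5 ⇒ q = 2/3.

2/3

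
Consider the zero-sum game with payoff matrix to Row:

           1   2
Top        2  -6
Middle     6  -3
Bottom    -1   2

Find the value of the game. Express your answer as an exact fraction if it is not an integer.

3/4

Row minima: Top → -6, Middle → -3, Bottom → -1; maximin = -1.
Column maxima: 1 → 6, 2 → 2; minimax = 2.
-1 ≠ 2, so there is no saddle point; optimal play is mixed.
Top is strictly dominated by Middle, so Row never plays it.
On the remaining 2×2 (Middle, Bottom vs 1, 2):
Let Row play Middle with probability p. Expected payoff against 1: 6p + (-1)(1−p) = 7p − 1; against 2: (-3)p + 2(1−p) = −5p + 2.
Setting these equal: 7p − 1 = −5p + 2 ⇒ 12p = 3 ⇒ p = 1/4, and the value is (7)·(1/4) − 1 = 3/4.
For Column: with q = P(1), equating Middle's and Bottom's payoffs gives 9q − 3 = −3q + 2 ⇒ q = 5/12.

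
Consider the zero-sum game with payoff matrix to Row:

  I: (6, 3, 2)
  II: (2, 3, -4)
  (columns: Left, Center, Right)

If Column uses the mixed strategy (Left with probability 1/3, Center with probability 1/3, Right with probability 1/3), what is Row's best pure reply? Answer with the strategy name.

Expected payoff of I: (1/3)·6 + (1/3)·3 + (1/3)·2 = 11/3.
Expected payoff of II: (1/3)·2 + (1/3)·3 + (1/3)·(-4) = 1/3.
The largest is 11/3, so Row's best response is I.

I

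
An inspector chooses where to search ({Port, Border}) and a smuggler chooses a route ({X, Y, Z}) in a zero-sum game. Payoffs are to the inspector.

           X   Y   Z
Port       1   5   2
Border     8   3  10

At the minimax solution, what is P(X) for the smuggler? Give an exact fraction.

Row minima: Port → 1, Border → 3; maximin = 3.
Column maxima: X → 8, Y → 5, Z → 10; minimax = 5.
3 ≠ 5, so there is no saddle point; optimal play is mixed.
Z is strictly dominated by X (it gives the inspector strictly more in every row), so the smuggler never plays it.
On the remaining 2×2 (Port, Border vs X, Y):
Let the inspector play Port with probability p. Expected payoff against X: 1p + 8(1−p) = −7p + 8; against Y: 5p + 3(1−p) = 2p + 3.
Setting these equal: −7p + 8 = 2p + 3 ⇒ −9p = -5 ⇒ p = 5/9, and the value is (-7)·(5/9) + 8 = 37/9.
For the smuggler: with q = P(X), equating Port's and Border's payoffs gives −4q + 5 = 5q + 3 ⇒ q = 2/9.

2/9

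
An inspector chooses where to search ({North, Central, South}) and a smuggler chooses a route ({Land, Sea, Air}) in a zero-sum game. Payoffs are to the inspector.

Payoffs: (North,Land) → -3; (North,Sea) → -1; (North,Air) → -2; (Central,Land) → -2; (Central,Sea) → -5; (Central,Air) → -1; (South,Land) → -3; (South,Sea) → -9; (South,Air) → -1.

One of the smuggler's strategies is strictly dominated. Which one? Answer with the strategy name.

Air

Land holds the inspector's payoff strictly below Air in every row: -3 < -2, -2 < -1, -3 < -1.
So Air is strictly dominated for the smuggler.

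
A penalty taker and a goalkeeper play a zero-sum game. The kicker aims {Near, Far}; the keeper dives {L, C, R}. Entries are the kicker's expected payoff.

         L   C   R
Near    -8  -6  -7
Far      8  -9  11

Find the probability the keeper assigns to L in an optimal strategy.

Row minima: Near → -8, Far → -9; maximin = -8.
Column maxima: L → 8, C → -6, R → 11; minimax = -6.
-8 ≠ -6, so there is no saddle point; optimal play is mixed.
R is strictly dominated by L (it gives the kicker strictly more in every row), so the keeper never plays it.
On the remaining 2×2 (Near, Far vs L, C):
Let the kicker play Near with probability p. Expected payoff against L: (-8)p + 8(1−p) = −16p + 8; against C: (-6)p + (-9)(1−p) = 3p − 9.
Setting these equal: −16p + 8 = 3p − 9 ⇒ −19p = -17 ⇒ p = 17/19, and the value is (-16)·(17/19) + 8 = -120/19.
For the keeper: with q = P(L), equating Near's and Far's payoffs gives −2q − 6 = 17q − 9 ⇒ q = 3/19.

3/19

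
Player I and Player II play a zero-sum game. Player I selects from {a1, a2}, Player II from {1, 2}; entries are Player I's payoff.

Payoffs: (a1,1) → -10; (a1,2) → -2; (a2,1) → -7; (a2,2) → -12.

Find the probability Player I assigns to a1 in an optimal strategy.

Row minima: a1 → -10, a2 → -12; maximin = -10.
Column maxima: 1 → -7, 2 → -2; minimax = -7.
-10 ≠ -7, so there is no saddle point; optimal play is mixed.
Let Player I play a1 with probability p. Expected payoff against 1: (-10)p + (-7)(1−p) = −3p − 7; against 2: (-2)p + (-12)(1−p) = 10p − 12.
Setting these equal: −3p − 7 = 10p − 12 ⇒ −13p = -5 ⇒ p = 5/13, and the value is (-3)·(5/13) − 7 = -106/13.
For Player II: with q = P(1), equating a1's and a2's payoffs gives −8q − 2 = 5q − 12 ⇒ q = 10/13.

5/13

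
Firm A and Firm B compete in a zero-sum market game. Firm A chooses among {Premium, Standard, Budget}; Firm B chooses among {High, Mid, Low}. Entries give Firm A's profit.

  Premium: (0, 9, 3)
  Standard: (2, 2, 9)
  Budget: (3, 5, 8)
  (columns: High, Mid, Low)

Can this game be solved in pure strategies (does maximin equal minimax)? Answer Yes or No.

Row minima: Premium → 0, Standard → 2, Budget → 3; maximin = 3.
Column maxima: High → 3, Mid → 9, Low → 9; minimax = 3.
maximin = minimax = 3, so a saddle point exists.

Yes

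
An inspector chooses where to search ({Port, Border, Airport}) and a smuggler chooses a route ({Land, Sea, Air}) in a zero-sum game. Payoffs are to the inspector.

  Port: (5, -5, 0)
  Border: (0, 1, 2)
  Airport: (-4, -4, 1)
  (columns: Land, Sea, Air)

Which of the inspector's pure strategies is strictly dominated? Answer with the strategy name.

Airport

Border gives a strictly higher payoff than Airport against every column: 0 > -4, 1 > -4, 2 > 1.
So Airport is strictly dominated and the inspector never plays it.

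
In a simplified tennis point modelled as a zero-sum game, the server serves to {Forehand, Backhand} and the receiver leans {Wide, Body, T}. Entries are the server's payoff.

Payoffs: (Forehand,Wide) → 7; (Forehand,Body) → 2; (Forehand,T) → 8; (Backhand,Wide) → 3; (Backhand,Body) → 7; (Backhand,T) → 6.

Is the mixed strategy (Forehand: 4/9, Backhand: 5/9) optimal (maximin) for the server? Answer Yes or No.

Yes

Against Wide this mix gives (4/9)·7 + (5/9)·3 = 43/9.
Against Body this mix gives (4/9)·2 + (5/9)·7 = 43/9.
Against T this mix gives (4/9)·8 + (5/9)·6 = 62/9.
All of the receiver's active replies (Wide, Body) yield 43/9, and no column does worse for the server. The mix makes the receiver indifferent and guarantees 43/9, so it is optimal.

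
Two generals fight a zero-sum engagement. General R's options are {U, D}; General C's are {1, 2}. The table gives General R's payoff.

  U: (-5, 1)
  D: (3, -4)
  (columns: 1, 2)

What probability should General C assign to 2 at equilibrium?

8/13

Row minima: U → -5, D → -4; maximin = -4.
Column maxima: 1 → 3, 2 → 1; minimax = 1.
-4 ≠ 1, so there is no saddle point; optimal play is mixed.
Let General R play U with probability p. Expected payoff against 1: (-5)p + 3(1−p) = −8p + 3; against 2: 1p + (-4)(1−p) = 5p − 4.
Setting these equal: −8p + 3 = 5p − 4 ⇒ −13p = -7 ⇒ p = 7/13, and the value is (-8)·(7/13) + 3 = -17/13.
For General C: with q = P(1), equating U's and D's payoffs gives −6q + 1 = 7q − 4 ⇒ q = 5/13.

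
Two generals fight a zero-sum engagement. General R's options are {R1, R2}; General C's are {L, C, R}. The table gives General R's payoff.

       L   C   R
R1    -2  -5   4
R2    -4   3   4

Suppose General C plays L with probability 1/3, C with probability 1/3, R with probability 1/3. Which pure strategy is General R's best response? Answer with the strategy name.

Expected payoff of R1: (1/3)·(-2) + (1/3)·(-5) + (1/3)·4 = -1.
Expected payoff of R2: (1/3)·(-4) + (1/3)·3 + (1/3)·4 = 1.
The largest is 1, so General R's best response is R2.

R2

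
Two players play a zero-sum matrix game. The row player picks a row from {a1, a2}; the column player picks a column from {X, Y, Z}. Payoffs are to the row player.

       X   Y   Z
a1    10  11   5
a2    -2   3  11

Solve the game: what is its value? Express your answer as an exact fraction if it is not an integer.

Row minima: a1 → 5, a2 → -2; maximin = 5.
Column maxima: X → 10, Y → 11, Z → 11; minimax = 10.
5 ≠ 10, so there is no saddle point; optimal play is mixed.
Y is strictly dominated by X (it gives the row player strictly more in every row), so the column player never plays it.
On the remaining 2×2 (a1, a2 vs X, Z):
Let the row player play a1 with probability p. Expected payoff against X: 10p + (-2)(1−p) = 12p − 2; against Z: 5p + 11(1−p) = −6p + 11.
Setting these equal: 12p − 2 = −6p + 11 ⇒ 18p = 13 ⇒ p = 13/18, and the value is (12)·(13/18) − 2 = 20/3.
For the column player: with q = P(X), equating a1's and a2's payoffs gives 5q + 5 = −13q + 11 ⇒ q = 1/3.

20/3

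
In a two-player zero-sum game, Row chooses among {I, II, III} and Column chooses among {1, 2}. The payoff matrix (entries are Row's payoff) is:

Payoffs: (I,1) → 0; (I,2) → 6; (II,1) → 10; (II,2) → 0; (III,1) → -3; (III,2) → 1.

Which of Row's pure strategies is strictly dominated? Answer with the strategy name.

III

I gives a strictly higher payoff than III against every column: 0 > -3, 6 > 1.
So III is strictly dominated and Row never plays it.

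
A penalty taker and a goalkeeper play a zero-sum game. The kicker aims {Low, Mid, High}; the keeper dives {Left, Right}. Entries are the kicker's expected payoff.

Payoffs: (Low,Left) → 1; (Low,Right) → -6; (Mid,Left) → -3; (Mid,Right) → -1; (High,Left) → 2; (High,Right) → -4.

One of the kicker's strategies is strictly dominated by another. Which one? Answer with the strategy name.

Low

High gives a strictly higher payoff than Low against every column: 2 > 1, -4 > -6.
So Low is strictly dominated and the kicker never plays it.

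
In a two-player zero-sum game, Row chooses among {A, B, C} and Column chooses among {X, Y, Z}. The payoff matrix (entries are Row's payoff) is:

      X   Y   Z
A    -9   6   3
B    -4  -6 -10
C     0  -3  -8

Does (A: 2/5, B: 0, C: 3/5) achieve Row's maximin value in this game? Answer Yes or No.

Yes

Against X this mix gives (2/5)·(-9) + (3/5)·0 = -18/5.
Against Y this mix gives (2/5)·6 + (3/5)·(-3) = 3/5.
Against Z this mix gives (2/5)·3 + (3/5)·(-8) = -18/5.
All of Column's active replies (X, Z) yield -18/5, and no column does worse for Row. The mix makes Column indifferent and guarantees -18/5, so it is optimal.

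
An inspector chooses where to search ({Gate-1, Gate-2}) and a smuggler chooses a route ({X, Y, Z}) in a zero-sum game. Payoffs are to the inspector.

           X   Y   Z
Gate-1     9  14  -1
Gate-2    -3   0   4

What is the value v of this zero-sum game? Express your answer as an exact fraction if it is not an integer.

Row minima: Gate-1 → -1, Gate-2 → -3; maximin = -1.
Column maxima: X → 9, Y → 14, Z → 4; minimax = 4.
-1 ≠ 4, so there is no saddle point; optimal play is mixed.
Y is strictly dominated by X (it gives the inspector strictly more in every row), so the smuggler never plays it.
On the remaining 2×2 (Gate-1, Gate-2 vs X, Z):
Let the inspector play Gate-1 with probability p. Expected payoff against X: 9p + (-3)(1−p) = 12p − 3; against Z: (-1)p + 4(1−p) = −5p + 4.
Setting these equal: 12p − 3 = −5p + 4 ⇒ 17p = 7 ⇒ p = 7/17, and the value is (12)·(7/17) − 3 = 33/17.
For the smuggler: with q = P(X), equating Gate-1's and Gate-2's payoffs gives 10q − 1 = −7q + 4 ⇒ q = 5/17.

33/17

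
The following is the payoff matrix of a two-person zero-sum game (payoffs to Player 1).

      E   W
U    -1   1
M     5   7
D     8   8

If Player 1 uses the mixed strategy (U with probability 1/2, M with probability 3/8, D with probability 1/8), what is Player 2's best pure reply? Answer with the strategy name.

If Player 2 plays E, Player 1's expected payoff is (1/2)·(-1) + (3/8)·5 + (1/8)·8 = 19/8.
If Player 2 plays W, Player 1's expected payoff is (1/2)·1 + (3/8)·7 + (1/8)·8 = 33/8.
Player 2 minimizes Player 1's payoff; the smallest is 19/8, so the best response is E.

E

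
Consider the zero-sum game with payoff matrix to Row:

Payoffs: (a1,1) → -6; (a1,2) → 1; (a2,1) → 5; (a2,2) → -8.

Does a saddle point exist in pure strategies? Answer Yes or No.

No

Row minima: a1 → -6, a2 → -8; maximin = -6.
Column maxima: 1 → 5, 2 → 1; minimax = 1.
-6 ≠ 1, so no pure-strategy equilibrium exists.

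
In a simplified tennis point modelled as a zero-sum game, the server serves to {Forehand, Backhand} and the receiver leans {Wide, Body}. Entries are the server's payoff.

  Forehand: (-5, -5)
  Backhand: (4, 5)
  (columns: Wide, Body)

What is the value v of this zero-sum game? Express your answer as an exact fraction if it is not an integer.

4

Row minima: Forehand → -5, Backhand → 4; maximin = 4.
Column maxima: Wide → 4, Body → 5; minimax = 4.
Since maximin = minimax = 4, there is a saddle point and the value is 4.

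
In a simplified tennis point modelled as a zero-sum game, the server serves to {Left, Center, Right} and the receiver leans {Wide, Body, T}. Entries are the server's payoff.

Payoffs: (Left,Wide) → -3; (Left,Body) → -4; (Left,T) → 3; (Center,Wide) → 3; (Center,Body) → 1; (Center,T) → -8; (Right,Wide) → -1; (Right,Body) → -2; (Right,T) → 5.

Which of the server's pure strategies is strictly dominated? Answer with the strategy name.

Right gives a strictly higher payoff than Left against every column: -1 > -3, -2 > -4, 5 > 3.
So Left is strictly dominated and the server never plays it.

Left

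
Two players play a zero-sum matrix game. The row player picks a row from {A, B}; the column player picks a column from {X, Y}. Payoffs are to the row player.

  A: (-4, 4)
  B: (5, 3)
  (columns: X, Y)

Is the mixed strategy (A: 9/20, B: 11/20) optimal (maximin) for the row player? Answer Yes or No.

Against X this mix gives (9/20)·(-4) + (11/20)·5 = 19/20.
Against Y this mix gives (9/20)·4 + (11/20)·3 = 69/20.
The column player will play X, holding the row player to 19/20. Shifting weight toward the row that does better against X would raise this floor (the equalizing mix achieves 16/5 against both X and Y), so the proposed strategy is not optimal.

No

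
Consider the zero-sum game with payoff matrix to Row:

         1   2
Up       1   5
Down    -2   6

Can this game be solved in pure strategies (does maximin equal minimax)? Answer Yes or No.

Row minima: Up → 1, Down → -2; maximin = 1.
Column maxima: 1 → 1, 2 → 6; minimax = 1.
maximin = minimax = 1, so a saddle point exists.

Yes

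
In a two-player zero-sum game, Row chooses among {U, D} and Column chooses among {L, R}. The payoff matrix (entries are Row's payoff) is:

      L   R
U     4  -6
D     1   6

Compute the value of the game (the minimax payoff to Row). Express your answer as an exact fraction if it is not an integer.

2

Row minima: U → -6, D → 1; maximin = 1.
Column maxima: L → 4, R → 6; minimax = 4.
1 ≠ 4, so there is no saddle point; optimal play is mixed.
Let Row play U with probability p. Expected payoff against L: 4p + 1(1−p) = 3p + 1; against R: (-6)p + 6(1−p) = −12p + 6.
Setting these equal: 3p + 1 = −12p + 6 ⇒ 15p = 5 ⇒ p = 1/3, and the value is (3)·(1/3) + 1 = 2.
For Column: with q = P(L), equating U's and D's payoffs gives 10q − 6 = −5q + 6 ⇒ q = 4/5.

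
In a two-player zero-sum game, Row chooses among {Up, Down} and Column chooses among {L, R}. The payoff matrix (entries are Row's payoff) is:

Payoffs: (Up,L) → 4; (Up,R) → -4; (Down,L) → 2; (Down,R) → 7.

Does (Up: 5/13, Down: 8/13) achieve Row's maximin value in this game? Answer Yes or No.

Yes

Against L this mix gives (5/13)·4 + (8/13)·2 = 36/13.
Against R this mix gives (5/13)·(-4) + (8/13)·7 = 36/13.
All of Column's active replies (L, R) yield 36/13, and no column does worse for Row. The mix makes Column indifferent and guarantees 36/13, so it is optimal.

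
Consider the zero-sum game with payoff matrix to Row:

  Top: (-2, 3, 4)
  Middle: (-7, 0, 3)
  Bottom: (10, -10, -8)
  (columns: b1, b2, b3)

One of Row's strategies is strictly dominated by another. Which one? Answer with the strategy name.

Top gives a strictly higher payoff than Middle against every column: -2 > -7, 3 > 0, 4 > 3.
So Middle is strictly dominated and Row never plays it.

Middle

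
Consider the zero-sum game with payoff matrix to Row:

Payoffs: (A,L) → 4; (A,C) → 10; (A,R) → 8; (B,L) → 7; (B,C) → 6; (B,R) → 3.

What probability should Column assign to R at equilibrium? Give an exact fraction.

Row minima: A → 4, B → 3; maximin = 4.
Column maxima: L → 7, C → 10, R → 8; minimax = 7.
4 ≠ 7, so there is no saddle point; optimal play is mixed.
C is strictly dominated by R (it gives Row strictly more in every row), so Column never plays it.
On the remaining 2×2 (A, B vs L, R):
Let Row play A with probability p. Expected payoff against L: 4p + 7(1−p) = −3p + 7; against R: 8p + 3(1−p) = 5p + 3.
Setting these equal: −3p + 7 = 5p + 3 ⇒ −8p = -4 ⇒ p = 1/2, and the value is (-3)·(1/2) + 7 = 11/2.
For Column: with q = P(L), equating A's and B's payoffs gives −4q + 8 = 4q + 3 ⇒ q = 5/8.

3/8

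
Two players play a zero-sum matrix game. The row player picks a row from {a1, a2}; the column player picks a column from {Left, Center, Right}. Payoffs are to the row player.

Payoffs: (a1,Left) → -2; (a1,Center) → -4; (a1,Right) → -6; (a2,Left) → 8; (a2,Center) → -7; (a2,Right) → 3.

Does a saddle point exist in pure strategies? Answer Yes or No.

Row minima: a1 → -6, a2 → -7; maximin = -6.
Column maxima: Left → 8, Center → -4, Right → 3; minimax = -4.
-6 ≠ -4, so no pure-strategy equilibrium exists.

No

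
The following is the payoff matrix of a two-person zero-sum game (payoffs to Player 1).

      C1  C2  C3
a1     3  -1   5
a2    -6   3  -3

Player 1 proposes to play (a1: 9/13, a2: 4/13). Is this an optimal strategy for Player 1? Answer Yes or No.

Against C1 this mix gives (9/13)·3 + (4/13)·(-6) = 3/13.
Against C2 this mix gives (9/13)·(-1) + (4/13)·3 = 3/13.
Against C3 this mix gives (9/13)·5 + (4/13)·(-3) = 33/13.
All of Player 2's active replies (C1, C2) yield 3/13, and no column does worse for Player 1. The mix makes Player 2 indifferent and guarantees 3/13, so it is optimal.

Yes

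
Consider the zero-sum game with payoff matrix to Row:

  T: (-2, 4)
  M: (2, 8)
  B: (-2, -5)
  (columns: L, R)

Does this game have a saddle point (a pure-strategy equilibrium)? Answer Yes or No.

Row minima: T → -2, M → 2, B → -5; maximin = 2.
Column maxima: L → 2, R → 8; minimax = 2.
maximin = minimax = 2, so a saddle point exists.

Yes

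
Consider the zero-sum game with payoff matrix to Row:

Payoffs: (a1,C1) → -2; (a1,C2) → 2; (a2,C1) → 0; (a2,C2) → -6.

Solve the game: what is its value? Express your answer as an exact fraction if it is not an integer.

-6/5

Row minima: a1 → -2, a2 → -6; maximin = -2.
Column maxima: C1 → 0, C2 → 2; minimax = 0.
-2 ≠ 0, so there is no saddle point; optimal play is mixed.
Let Row play a1 with probability p. Expected payoff against C1: (-2)p + 0(1−p) = −2p; against C2: 2p + (-6)(1−p) = 8p − 6.
Setting these equal: −2p = 8p − 6 ⇒ −10p = -6 ⇒ p = 3/5, and the value is (-2)·(3/5) = -6/5.
For Column: with q = P(C1), equating a1's and a2's payoffs gives −4q + 2 = 6q − 6 ⇒ q = 4/5.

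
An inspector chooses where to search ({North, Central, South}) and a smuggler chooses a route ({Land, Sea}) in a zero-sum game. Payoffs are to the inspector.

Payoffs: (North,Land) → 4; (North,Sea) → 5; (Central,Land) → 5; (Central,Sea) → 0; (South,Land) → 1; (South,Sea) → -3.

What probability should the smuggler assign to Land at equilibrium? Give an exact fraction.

5/6

Row minima: North → 4, Central → 0, South → -3; maximin = 4.
Column maxima: Land → 5, Sea → 5; minimax = 5.
4 ≠ 5, so there is no saddle point; optimal play is mixed.
South is strictly dominated by North, so the inspector never plays it.
On the remaining 2×2 (North, Central vs Land, Sea):
Let the inspector play North with probability p. Expected payoff against Land: 4p + 5(1−p) = −p + 5; against Sea: 5p + 0(1−p) = 5p.
Setting these equal: −p + 5 = 5p ⇒ −6p = -5 ⇒ p = 5/6, and the value is (-1)·(5/6) + 5 = 25/6.
For the smuggler: with q = P(Land), equating North's and Central's payoffs gives −q + 5 = 5q ⇒ q = 5/6.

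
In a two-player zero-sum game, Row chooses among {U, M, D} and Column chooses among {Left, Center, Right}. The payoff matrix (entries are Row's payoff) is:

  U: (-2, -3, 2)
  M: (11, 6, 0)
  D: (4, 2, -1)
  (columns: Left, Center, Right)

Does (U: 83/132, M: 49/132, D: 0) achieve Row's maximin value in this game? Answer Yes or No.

Against Left this mix gives (83/132)·(-2) + (49/132)·11 = 373/132.
Against Center this mix gives (83/132)·(-3) + (49/132)·6 = 15/44.
Against Right this mix gives (83/132)·2 + (49/132)·0 = 83/66.
Column will play Center, holding Row to 15/44. Shifting weight toward the row that does better against Center would raise this floor (the equalizing mix achieves 12/11 against both Center and Right), so the proposed strategy is not optimal.

No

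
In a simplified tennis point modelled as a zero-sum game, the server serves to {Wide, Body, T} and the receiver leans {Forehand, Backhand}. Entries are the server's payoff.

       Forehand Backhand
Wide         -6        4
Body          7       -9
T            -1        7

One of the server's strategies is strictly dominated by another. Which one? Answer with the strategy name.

Wide

T gives a strictly higher payoff than Wide against every column: -1 > -6, 7 > 4.
So Wide is strictly dominated and the server never plays it.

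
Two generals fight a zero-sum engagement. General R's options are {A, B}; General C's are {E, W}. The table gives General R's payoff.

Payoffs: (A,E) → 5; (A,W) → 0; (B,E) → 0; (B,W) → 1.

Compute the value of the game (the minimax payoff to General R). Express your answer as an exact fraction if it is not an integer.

Row minima: A → 0, B → 0; maximin = 0.
Column maxima: E → 5, W → 1; minimax = 1.
0 ≠ 1, so there is no saddle point; optimal play is mixed.
Let General R play A with probability p. Expected payoff against E: 5p + 0(1−p) = 5p; against W: 0p + 1(1−p) = −p + 1.
Setting these equal: 5p = −p + 1 ⇒ 6p = 1 ⇒ p = 1/6, and the value is (5)·(1/6) = 5/6.
For General C: with q = P(E), equating A's and B's payoffs gives 5q = −q + 1 ⇒ q = 1/6.

5/6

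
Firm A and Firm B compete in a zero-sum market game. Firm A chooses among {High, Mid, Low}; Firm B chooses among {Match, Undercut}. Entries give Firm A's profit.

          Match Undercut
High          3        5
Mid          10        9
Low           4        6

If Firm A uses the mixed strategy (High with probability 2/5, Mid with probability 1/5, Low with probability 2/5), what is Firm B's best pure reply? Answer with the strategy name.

Match

If Firm B plays Match, Firm A's expected payoff is (2/5)·3 + (1/5)·10 + (2/5)·4 = 24/5.
If Firm B plays Undercut, Firm A's expected payoff is (2/5)·5 + (1/5)·9 + (2/5)·6 = 31/5.
Firm B minimizes Firm A's payoff; the smallest is 24/5, so the best response is Match.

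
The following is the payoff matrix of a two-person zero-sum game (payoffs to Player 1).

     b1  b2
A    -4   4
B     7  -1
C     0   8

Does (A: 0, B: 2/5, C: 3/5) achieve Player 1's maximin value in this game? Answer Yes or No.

Against b1 this mix gives (2/5)·7 + (3/5)·0 = 14/5.
Against b2 this mix gives (2/5)·(-1) + (3/5)·8 = 22/5.
Player 2 will play b1, holding Player 1 to 14/5. Shifting weight toward the row that does better against b1 would raise this floor (the equalizing mix achieves 7/2 against both b1 and b2), so the proposed strategy is not optimal.

No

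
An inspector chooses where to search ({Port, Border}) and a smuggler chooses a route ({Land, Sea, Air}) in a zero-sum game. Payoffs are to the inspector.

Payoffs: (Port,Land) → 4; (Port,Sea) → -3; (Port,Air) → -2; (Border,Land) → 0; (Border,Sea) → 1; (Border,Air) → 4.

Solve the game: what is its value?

Row minima: Port → -3, Border → 0; maximin = 0.
Column maxima: Land → 4, Sea → 1, Air → 4; minimax = 1.
0 ≠ 1, so there is no saddle point; optimal play is mixed.
Air is strictly dominated by Sea (it gives the inspector strictly more in every row), so the smuggler never plays it.
On the remaining 2×2 (Port, Border vs Land, Sea):
Let the inspector play Port with probability p. Expected payoff against Land: 4p + 0(1−p) = 4p; against Sea: (-3)p + 1(1−p) = −4p + 1.
Setting these equal: 4p = −4p + 1 ⇒ 8p = 1 ⇒ p = 1/8, and the value is (4)·(1/8) = 1/2.
For the smuggler: with q = P(Land), equating Port's and Border's payoffs gives 7q − 3 = −q + 1 ⇒ q = 1/2.

1/2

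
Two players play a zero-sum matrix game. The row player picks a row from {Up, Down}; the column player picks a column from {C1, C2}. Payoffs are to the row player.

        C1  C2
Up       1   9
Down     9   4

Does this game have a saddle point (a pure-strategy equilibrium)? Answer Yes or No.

Row minima: Up → 1, Down → 4; maximin = 4.
Column maxima: C1 → 9, C2 → 9; minimax = 9.
4 ≠ 9, so no pure-strategy equilibrium exists.

No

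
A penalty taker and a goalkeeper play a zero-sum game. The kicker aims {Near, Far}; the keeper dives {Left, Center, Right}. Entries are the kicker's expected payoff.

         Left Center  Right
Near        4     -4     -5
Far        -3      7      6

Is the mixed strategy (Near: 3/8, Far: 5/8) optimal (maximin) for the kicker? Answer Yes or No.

Against Left this mix gives (3/8)·4 + (5/8)·(-3) = -3/8.
Against Center this mix gives (3/8)·(-4) + (5/8)·7 = 23/8.
Against Right this mix gives (3/8)·(-5) + (5/8)·6 = 15/8.
The keeper will play Left, holding the kicker to -3/8. Shifting weight toward the row that does better against Left would raise this floor (the equalizing mix achieves 1/2 against both Left and Right), so the proposed strategy is not optimal.

No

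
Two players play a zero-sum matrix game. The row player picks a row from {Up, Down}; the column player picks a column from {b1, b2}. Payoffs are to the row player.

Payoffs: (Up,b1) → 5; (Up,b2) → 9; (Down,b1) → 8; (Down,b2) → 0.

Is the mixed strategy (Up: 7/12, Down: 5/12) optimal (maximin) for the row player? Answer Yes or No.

Against b1 this mix gives (7/12)·5 + (5/12)·8 = 25/4.
Against b2 this mix gives (7/12)·9 + (5/12)·0 = 21/4.
The column player will play b2, holding the row player to 21/4. Shifting weight toward the row that does better against b2 would raise this floor (the equalizing mix achieves 6 against both b2 and b1), so the proposed strategy is not optimal.

No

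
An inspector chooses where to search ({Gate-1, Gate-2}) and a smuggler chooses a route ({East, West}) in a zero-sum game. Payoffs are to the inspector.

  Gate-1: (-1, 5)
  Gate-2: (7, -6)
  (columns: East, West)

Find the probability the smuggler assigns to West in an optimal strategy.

8/19

Row minima: Gate-1 → -1, Gate-2 → -6; maximin = -1.
Column maxima: East → 7, West → 5; minimax = 5.
-1 ≠ 5, so there is no saddle point; optimal play is mixed.
Let the inspector play Gate-1 with probability p. Expected payoff against East: (-1)p + 7(1−p) = −8p + 7; against West: 5p + (-6)(1−p) = 11p − 6.
Setting these equal: −8p + 7 = 11p − 6 ⇒ −19p = -13 ⇒ p = 13/19, and the value is (-8)·(13/19) + 7 = 29/19.
For the smuggler: with q = P(East), equating Gate-1's and Gate-2's payoffs gives −6q + 5 = 13q − 6 ⇒ q = 11/19.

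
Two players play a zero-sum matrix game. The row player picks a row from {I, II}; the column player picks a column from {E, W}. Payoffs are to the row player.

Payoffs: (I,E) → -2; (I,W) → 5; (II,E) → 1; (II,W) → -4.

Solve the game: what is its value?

-1/4

Row minima: I → -2, II → -4; maximin = -2.
Column maxima: E → 1, W → 5; minimax = 1.
-2 ≠ 1, so there is no saddle point; optimal play is mixed.
Let the row player play I with probability p. Expected payoff against E: (-2)p + 1(1−p) = −3p + 1; against W: 5p + (-4)(1−p) = 9p − 4.
Setting these equal: −3p + 1 = 9p − 4 ⇒ −12p = -5 ⇒ p = 5/12, and the value is (-3)·(5/12) + 1 = -1/4.
For the column player: with q = P(E), equating I's and II's payoffs gives −7q + 5 = 5q − 4 ⇒ q = 3/4.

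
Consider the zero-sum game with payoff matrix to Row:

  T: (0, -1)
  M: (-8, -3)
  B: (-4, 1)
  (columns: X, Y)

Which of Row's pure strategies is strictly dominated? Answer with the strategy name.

T gives a strictly higher payoff than M against every column: 0 > -8, -1 > -3.
So M is strictly dominated and Row never plays it.

M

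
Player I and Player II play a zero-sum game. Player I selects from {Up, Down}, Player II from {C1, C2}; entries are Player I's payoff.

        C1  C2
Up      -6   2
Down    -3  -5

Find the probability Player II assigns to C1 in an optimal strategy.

Row minima: Up → -6, Down → -5; maximin = -5.
Column maxima: C1 → -3, C2 → 2; minimax = -3.
-5 ≠ -3, so there is no saddle point; optimal play is mixed.
Let Player I play Up with probability p. Expected payoff against C1: (-6)p + (-3)(1−p) = −3p − 3; against C2: 2p + (-5)(1−p) = 7p − 5.
Setting these equal: −3p − 3 = 7p − 5 ⇒ −10p = -2 ⇒ p = 1/5, and the value is (-3)·(1/5) − 3 = -18/5.
For Player II: with q = P(C1), equating Up's and Down's payoffs gives −8q + 2 = 2q − 5 ⇒ q = 7/10.

7/10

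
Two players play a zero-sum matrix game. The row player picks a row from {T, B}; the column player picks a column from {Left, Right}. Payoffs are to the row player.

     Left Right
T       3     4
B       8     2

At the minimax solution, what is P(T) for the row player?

Row minima: T → 3, B → 2; maximin = 3.
Column maxima: Left → 8, Right → 4; minimax = 4.
3 ≠ 4, so there is no saddle point; optimal play is mixed.
Let the row player play T with probability p. Expected payoff against Left: 3p + 8(1−p) = −5p + 8; against Right: 4p + 2(1−p) = 2p + 2.
Setting these equal: −5p + 8 = 2p + 2 ⇒ −7p = -6 ⇒ p = 6/7, and the value is (-5)·(6/7) + 8 = 26/7.
For the column player: with q = P(Left), equating T's and B's payoffs gives −q + 4 = 6q + 2 ⇒ q = 2/7.

6/7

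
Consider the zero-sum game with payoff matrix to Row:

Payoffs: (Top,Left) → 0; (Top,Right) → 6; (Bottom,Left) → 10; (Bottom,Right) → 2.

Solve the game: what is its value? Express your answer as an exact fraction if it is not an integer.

Row minima: Top → 0, Bottom → 2; maximin = 2.
Column maxima: Left → 10, Right → 6; minimax = 6.
2 ≠ 6, so there is no saddle point; optimal play is mixed.
Let Row play Top with probability p. Expected payoff against Left: 0p + 10(1−p) = −10p + 10; against Right: 6p + 2(1−p) = 4p + 2.
Setting these equal: −10p + 10 = 4p + 2 ⇒ −14p = -8 ⇒ p = 4/7, and the value is (-10)·(4/7) + 10 = 30/7.
For Column: with q = P(Left), equating Top's and Bottom's payoffs gives −6q + 6 = 8q + 2 ⇒ q = 2/7.

30/7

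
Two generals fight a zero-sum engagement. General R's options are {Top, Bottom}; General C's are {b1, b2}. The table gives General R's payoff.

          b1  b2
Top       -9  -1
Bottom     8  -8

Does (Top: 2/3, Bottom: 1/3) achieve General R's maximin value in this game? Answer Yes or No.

Against b1 this mix gives (2/3)·(-9) + (1/3)·8 = -10/3.
Against b2 this mix gives (2/3)·(-1) + (1/3)·(-8) = -10/3.
All of General C's active replies (b1, b2) yield -10/3, and no column does worse for General R. The mix makes General C indifferent and guarantees -10/3, so it is optimal.

Yes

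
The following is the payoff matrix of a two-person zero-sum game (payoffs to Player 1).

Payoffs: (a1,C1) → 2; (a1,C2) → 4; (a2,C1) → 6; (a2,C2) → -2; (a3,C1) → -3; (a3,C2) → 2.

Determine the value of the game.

Row minima: a1 → 2, a2 → -2, a3 → -3; maximin = 2.
Column maxima: C1 → 6, C2 → 4; minimax = 4.
2 ≠ 4, so there is no saddle point; optimal play is mixed.
a3 is strictly dominated by a1, so Player 1 never plays it.
On the remaining 2×2 (a1, a2 vs C1, C2):
Let Player 1 play a1 with probability p. Expected payoff against C1: 2p + 6(1−p) = −4p + 6; against C2: 4p + (-2)(1−p) = 6p − 2.
Setting these equal: −4p + 6 = 6p − 2 ⇒ −10p = -8 ⇒ p = 4/5, and the value is (-4)·(4/5) + 6 = 14/5.
For Player 2: with q = P(C1), equating a1's and a2's payoffs gives −2q + 4 = 8q − 2 ⇒ q = 3/5.

14/5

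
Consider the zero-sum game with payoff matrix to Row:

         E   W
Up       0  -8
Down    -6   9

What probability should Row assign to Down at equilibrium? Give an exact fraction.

8/23

Row minima: Up → -8, Down → -6; maximin = -6.
Column maxima: E → 0, W → 9; minimax = 0.
-6 ≠ 0, so there is no saddle point; optimal play is mixed.
Let Row play Up with probability p. Expected payoff against E: 0p + (-6)(1−p) = 6p − 6; against W: (-8)p + 9(1−p) = −17p + 9.
Setting these equal: 6p − 6 = −17p + 9 ⇒ 23p = 15 ⇒ p = 15/23, and the value is (6)·(15/23) − 6 = -48/23.
For Column: with q = P(E), equating Up's and Down's payoffs gives 8q − 8 = −15q + 9 ⇒ q = 17/23.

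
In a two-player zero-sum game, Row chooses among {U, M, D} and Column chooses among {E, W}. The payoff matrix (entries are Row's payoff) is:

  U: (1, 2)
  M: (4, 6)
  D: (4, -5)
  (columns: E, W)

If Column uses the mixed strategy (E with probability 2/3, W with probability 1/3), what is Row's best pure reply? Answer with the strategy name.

Expected payoff of U: (2/3)·1 + (1/3)·2 = 4/3.
Expected payoff of M: (2/3)·4 + (1/3)·6 = 14/3.
Expected payoff of D: (2/3)·4 + (1/3)·(-5) = 1.
The largest is 14/3, so Row's best response is M.

M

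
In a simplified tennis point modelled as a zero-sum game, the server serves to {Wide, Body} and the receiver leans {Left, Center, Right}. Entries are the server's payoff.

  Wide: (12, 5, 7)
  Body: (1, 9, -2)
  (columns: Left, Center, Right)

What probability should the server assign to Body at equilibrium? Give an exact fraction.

2/13

Row minima: Wide → 5, Body → -2; maximin = 5.
Column maxima: Left → 12, Center → 9, Right → 7; minimax = 7.
5 ≠ 7, so there is no saddle point; optimal play is mixed.
Left is strictly dominated by Right (it gives the server strictly more in every row), so the receiver never plays it.
On the remaining 2×2 (Wide, Body vs Center, Right):
Let the server play Wide with probability p. Expected payoff against Center: 5p + 9(1−p) = −4p + 9; against Right: 7p + (-2)(1−p) = 9p − 2.
Setting these equal: −4p + 9 = 9p − 2 ⇒ −13p = -11 ⇒ p = 11/13, and the value is (-4)·(11/13) + 9 = 73/13.
For the receiver: with q = P(Center), equating Wide's and Body's payoffs gives −2q + 7 = 11q − 2 ⇒ q = 9/13.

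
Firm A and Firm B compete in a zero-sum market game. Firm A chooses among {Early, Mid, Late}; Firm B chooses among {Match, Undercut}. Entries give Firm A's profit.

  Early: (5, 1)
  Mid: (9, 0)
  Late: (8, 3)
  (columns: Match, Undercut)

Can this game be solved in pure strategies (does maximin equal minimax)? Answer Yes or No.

Row minima: Early → 1, Mid → 0, Late → 3; maximin = 3.
Column maxima: Match → 9, Undercut → 3; minimax = 3.
maximin = minimax = 3, so a saddle point exists.

Yes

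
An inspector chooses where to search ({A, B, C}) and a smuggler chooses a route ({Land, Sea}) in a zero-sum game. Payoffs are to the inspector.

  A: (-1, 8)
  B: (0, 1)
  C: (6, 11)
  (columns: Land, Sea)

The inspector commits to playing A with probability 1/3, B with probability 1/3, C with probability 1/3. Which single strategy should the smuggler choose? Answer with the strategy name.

If the smuggler plays Land, the inspector's expected payoff is (1/3)·(-1) + (1/3)·0 + (1/3)·6 = 5/3.
If the smuggler plays Sea, the inspector's expected payoff is (1/3)·8 + (1/3)·1 + (1/3)·11 = 20/3.
The smuggler minimizes the inspector's payoff; the smallest is 5/3, so the best response is Land.

Land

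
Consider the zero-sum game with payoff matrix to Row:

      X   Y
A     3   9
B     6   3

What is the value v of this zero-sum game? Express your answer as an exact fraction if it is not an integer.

Row minima: A → 3, B → 3; maximin = 3.
Column maxima: X → 6, Y → 9; minimax = 6.
3 ≠ 6, so there is no saddle point; optimal play is mixed.
Let Row play A with probability p. Expected payoff against X: 3p + 6(1−p) = −3p + 6; against Y: 9p + 3(1−p) = 6p + 3.
Setting these equal: −3p + 6 = 6p + 3 ⇒ −9p = -3 ⇒ p = 1/3, and the value is (-3)·(1/3) + 6 = 5.
For Column: with q = P(X), equating A's and B's payoffs gives −6q + 9 = 3q + 3 ⇒ q = 2/3.

5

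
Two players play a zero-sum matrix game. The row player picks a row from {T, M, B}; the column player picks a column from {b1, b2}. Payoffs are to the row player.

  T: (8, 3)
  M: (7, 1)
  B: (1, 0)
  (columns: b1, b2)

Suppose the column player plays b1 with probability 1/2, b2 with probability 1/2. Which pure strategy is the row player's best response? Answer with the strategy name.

Expected payoff of T: (1/2)·8 + (1/2)·3 = 11/2.
Expected payoff of M: (1/2)·7 + (1/2)·1 = 4.
Expected payoff of B: (1/2)·1 + (1/2)·0 = 1/2.
The largest is 11/2, so the row player's best response is T.

T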